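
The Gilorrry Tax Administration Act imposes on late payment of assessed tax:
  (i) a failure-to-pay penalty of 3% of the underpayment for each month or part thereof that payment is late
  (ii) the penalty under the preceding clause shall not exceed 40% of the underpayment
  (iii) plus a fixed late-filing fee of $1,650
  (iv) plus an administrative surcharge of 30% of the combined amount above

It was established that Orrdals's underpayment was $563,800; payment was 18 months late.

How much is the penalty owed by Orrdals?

$295,321

Accrued rate: 3% × 18 = 54%, capped at 40% → 40%
Failure-to-pay penalty: 40% of $563,800 = $225,520
Penalty before surcharge: $225,520 + $1,650 = $227,170
Administrative surcharge: 30% of $227,170 = $68,151
Total penalty: $227,170 + $68,151 = $295,321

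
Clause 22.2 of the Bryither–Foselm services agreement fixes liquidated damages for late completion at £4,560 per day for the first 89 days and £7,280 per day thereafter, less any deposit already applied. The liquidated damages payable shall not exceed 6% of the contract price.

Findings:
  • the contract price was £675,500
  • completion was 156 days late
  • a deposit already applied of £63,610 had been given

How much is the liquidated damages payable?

First 89 days: 89 × £4,560 = £405,840
Remaining days: (156 − 89) × £7,280 = £487,760
Accrued per-day damages: £405,840 + £487,760 = £893,600
Less deposit already applied: £893,600 − £63,610 = £829,990
Cap: 6% of £675,500 = £40,530
Cap at £40,530: £829,990 exceeds the cap → £40,530

£40,530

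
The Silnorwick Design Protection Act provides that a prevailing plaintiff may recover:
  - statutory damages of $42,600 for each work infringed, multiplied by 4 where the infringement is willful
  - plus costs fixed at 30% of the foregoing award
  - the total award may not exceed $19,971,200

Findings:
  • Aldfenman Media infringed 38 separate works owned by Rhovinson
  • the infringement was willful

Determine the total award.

$8,417,760

Statutory damages: 38 × $42,600 = $1,618,800
Multiplied by 4: 4 × $1,618,800 = $6,475,200
Costs: 30% of $6,475,200 = $1,942,560
Award plus costs: $6,475,200 + $1,942,560 = $8,417,760
Cap at $19,971,200: $8,417,760 is within the cap, no reduction.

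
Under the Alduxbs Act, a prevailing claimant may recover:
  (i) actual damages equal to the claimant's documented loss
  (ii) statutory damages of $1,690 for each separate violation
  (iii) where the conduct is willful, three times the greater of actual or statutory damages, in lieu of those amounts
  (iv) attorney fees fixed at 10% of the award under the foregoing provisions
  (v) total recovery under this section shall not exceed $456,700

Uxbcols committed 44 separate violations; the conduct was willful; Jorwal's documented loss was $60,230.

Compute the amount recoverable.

Statutory damages: 44 × $1,690 = $74,360
Greater of actual damages ($60,230) or statutory damages ($74,360): $74,360
Trebled: 3 × $74,360 = $223,080
Attorney fees: 10% of $223,080 = $22,308
Total before cap: $223,080 + $22,308 = $245,388
Cap at $456,700: $245,388 is within the cap, no reduction.

$245,388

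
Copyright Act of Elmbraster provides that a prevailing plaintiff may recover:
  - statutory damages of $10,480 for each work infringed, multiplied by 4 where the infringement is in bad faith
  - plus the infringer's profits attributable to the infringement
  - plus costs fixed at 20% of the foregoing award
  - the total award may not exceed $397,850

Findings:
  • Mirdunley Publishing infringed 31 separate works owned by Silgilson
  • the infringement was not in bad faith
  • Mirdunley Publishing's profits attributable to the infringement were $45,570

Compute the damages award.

Statutory damages: 31 × $10,480 = $324,880
Infringement not in bad faith: no ×4 enhancement.
Combined award: $324,880 + $45,570 = $370,450
Costs: 20% of $370,450 = $74,090
Award plus costs: $370,450 + $74,090 = $444,540
Cap at $397,850: $444,540 exceeds the cap → $397,850

$397,850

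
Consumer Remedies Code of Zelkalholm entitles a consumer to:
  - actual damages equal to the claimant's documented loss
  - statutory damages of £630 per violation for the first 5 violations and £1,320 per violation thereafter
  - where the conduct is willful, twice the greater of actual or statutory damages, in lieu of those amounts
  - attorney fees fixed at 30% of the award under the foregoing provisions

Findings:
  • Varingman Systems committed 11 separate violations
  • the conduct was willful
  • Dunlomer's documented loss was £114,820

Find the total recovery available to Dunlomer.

£298,532

First 5 violations: 5 × £630 = £3,150
Remaining violations: (11 − 5) × £1,320 = £7,920
Statutory damages: £3,150 + £7,920 = £11,070
Greater of actual damages (£114,820) or statutory damages (£11,070): £114,820
Doubled: 2 × £114,820 = £229,640
Attorney fees: 30% of £229,640 = £68,892
Total recovery: £229,640 + £68,892 = £298,532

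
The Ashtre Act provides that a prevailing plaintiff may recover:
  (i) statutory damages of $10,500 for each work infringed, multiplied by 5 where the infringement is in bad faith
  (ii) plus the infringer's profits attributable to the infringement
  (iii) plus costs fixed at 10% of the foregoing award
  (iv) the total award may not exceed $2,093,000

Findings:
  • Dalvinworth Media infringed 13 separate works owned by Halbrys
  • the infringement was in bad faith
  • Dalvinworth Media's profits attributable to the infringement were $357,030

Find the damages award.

$1,143,483

Statutory damages: 13 × $10,500 = $136,500
Multiplied by 5: 5 × $136,500 = $682,500
Combined award: $682,500 + $357,030 = $1,039,530
Costs: 10% of $1,039,530 = $103,953
Award plus costs: $1,039,530 + $103,953 = $1,143,483
Cap at $2,093,000: $1,143,483 is within the cap, no reduction.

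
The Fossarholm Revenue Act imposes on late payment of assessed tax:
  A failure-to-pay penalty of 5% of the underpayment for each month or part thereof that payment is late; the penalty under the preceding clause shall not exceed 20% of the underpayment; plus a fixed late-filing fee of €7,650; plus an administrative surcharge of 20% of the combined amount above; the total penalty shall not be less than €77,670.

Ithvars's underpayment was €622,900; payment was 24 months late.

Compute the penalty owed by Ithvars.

€158,676

Accrued rate: 5% × 24 = 120%, capped at 20% → 20%
Failure-to-pay penalty: 20% of €622,900 = €124,580
Penalty before surcharge: €124,580 + €7,650 = €132,230
Administrative surcharge: 20% of €132,230 = €26,446
Total penalty: €132,230 + €26,446 = €158,676
Minimum €77,670: €158,676 meets the minimum, no increase.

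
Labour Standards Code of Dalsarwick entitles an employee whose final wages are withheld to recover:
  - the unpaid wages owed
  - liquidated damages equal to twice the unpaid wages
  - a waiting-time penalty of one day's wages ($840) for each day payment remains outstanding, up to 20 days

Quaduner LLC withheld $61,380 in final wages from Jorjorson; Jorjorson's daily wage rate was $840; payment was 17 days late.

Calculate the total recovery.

Doubled: 2 × $61,380 = $122,760
Penalty days: min(17, 20) = 17
Waiting-time penalty: 17 × $840 = $14,280
Total award: $61,380 + $122,760 + $14,280 = $198,420

$198,420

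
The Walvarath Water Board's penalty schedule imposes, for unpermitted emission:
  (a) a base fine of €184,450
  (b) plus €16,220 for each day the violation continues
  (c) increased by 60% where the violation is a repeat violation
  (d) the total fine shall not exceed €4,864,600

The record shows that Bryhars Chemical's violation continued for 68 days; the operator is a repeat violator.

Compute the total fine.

Per-day component: 68 × €16,220 = €1,102,960
Base plus per-day: €184,450 + €1,102,960 = €1,287,410
Enhancement: 60% of €1,287,410 = €772,446
Enhanced fine: €1,287,410 + €772,446 = €2,059,856
Cap at €4,864,600: €2,059,856 is within the cap, no reduction.

Civil penalty: €2,059,856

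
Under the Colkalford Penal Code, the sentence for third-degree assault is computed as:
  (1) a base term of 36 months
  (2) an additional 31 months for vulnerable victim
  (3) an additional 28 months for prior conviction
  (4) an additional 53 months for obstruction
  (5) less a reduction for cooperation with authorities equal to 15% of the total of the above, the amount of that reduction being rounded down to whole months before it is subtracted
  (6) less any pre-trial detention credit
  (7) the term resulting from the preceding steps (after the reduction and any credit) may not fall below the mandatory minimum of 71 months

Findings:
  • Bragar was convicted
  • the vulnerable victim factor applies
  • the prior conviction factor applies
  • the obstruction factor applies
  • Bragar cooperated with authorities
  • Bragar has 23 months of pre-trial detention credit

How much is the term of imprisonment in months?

Vulnerable victim enhancement: +31 months
Prior conviction enhancement: +28 months
Obstruction enhancement: +53 months
Adjusted term: 36 months + 31 months + 28 months + 53 months = 148 months
Cooperation with authorities reduction: 15% of 148 months = 22 months (rounded down)
After reduction: 148 − 22 = 126 months
Less pre-trial detention credit: 126 months − 23 months = 103 months
Minimum 71 months: 103 months meets the minimum, no increase.

103 months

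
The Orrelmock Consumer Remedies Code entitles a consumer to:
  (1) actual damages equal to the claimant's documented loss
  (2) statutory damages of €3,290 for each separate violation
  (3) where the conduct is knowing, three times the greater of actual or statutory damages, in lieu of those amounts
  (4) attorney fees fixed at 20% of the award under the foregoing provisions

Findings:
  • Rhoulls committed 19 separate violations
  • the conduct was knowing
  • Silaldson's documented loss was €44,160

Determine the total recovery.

€225,036

Statutory damages: 19 × €3,290 = €62,510
Greater of actual damages (€44,160) or statutory damages (€62,510): €62,510
Trebled: 3 × €62,510 = €187,530
Attorney fees: 20% of €187,530 = €37,506
Total recovery: €187,530 + €37,506 = €225,036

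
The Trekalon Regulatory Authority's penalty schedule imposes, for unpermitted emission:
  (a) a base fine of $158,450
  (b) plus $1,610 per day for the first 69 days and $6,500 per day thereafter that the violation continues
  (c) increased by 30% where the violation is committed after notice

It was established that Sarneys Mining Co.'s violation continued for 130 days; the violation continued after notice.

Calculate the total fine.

$865,852

First 69 days: 69 × $1,610 = $111,090
Remaining days: (130 − 69) × $6,500 = $396,500
Per-day component: $111,090 + $396,500 = $507,590
Base plus per-day: $158,450 + $507,590 = $666,040
Enhancement: 30% of $666,040 = $199,812
Enhanced fine: $666,040 + $199,812 = $865,852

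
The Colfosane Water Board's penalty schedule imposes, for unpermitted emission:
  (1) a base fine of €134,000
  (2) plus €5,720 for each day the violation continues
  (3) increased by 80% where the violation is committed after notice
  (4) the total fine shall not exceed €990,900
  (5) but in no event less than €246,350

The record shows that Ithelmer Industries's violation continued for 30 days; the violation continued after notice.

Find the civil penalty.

€550,080

Per-day component: 30 × €5,720 = €171,600
Base plus per-day: €134,000 + €171,600 = €305,600
Enhancement: 80% of €305,600 = €244,480
Enhanced fine: €305,600 + €244,480 = €550,080
Cap at €990,900: €550,080 is within the cap, no reduction.
Minimum €246,350: €550,080 meets the minimum, no increase.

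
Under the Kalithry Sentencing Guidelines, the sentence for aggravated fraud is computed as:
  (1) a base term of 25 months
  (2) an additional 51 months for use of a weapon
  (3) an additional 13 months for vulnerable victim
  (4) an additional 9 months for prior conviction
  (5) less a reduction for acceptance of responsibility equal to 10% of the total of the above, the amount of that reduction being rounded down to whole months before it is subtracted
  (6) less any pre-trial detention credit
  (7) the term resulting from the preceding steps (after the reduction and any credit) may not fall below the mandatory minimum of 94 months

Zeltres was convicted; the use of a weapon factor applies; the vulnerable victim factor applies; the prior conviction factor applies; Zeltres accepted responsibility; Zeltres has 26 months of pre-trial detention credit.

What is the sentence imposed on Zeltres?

Use of a weapon enhancement: +51 months
Vulnerable victim enhancement: +13 months
Prior conviction enhancement: +9 months
Adjusted term: 25 months + 51 months + 13 months + 9 months = 98 months
Acceptance of responsibility reduction: 10% of 98 months = 9 months (rounded down)
After reduction: 98 − 9 = 89 months
Less pre-trial detention credit: 89 months − 26 months = 63 months
Minimum 94 months: 63 months is below the minimum → 94 months

94 months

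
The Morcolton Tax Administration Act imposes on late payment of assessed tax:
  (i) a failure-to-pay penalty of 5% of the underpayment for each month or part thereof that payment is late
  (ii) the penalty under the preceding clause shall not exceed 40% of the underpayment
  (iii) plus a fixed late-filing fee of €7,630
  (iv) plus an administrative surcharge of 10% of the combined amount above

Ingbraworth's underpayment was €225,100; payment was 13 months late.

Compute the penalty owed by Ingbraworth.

Penalty: €107,437

Accrued rate: 5% × 13 = 65%, capped at 40% → 40%
Failure-to-pay penalty: 40% of €225,100 = €90,040
Penalty before surcharge: €90,040 + €7,630 = €97,670
Administrative surcharge: 10% of €97,670 = €9,767
Total penalty: €97,670 + €9,767 = €107,437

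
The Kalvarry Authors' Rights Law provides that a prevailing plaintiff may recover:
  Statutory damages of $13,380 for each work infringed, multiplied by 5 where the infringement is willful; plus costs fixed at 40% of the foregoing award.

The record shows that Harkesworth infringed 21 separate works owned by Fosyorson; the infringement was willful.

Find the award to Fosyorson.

$1,966,860

Statutory damages: 21 × $13,380 = $280,980
Multiplied by 5: 5 × $280,980 = $1,404,900
Costs: 40% of $1,404,900 = $561,960
Award plus costs: $1,404,900 + $561,960 = $1,966,860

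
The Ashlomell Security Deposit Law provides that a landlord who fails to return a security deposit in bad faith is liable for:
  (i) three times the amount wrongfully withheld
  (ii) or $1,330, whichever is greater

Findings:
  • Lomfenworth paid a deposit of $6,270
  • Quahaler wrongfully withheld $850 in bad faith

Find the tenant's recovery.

$2,550

Trebled: 3 × $850 = $2,550
Minimum $1,330: $2,550 meets the minimum, no increase.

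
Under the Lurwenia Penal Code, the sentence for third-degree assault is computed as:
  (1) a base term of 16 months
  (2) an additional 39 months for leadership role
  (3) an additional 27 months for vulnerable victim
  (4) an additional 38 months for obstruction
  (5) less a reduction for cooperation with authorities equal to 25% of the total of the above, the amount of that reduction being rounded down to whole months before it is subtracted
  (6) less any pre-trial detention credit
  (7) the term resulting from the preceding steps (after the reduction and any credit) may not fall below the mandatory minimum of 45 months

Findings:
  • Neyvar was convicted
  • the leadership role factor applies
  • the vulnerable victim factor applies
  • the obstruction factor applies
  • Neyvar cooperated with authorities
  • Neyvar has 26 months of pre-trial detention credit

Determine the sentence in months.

Sentence: 64 months

Leadership role enhancement: +39 months
Vulnerable victim enhancement: +27 months
Obstruction enhancement: +38 months
Adjusted term: 16 months + 39 months + 27 months + 38 months = 120 months
Cooperation with authorities reduction: 25% of 120 months = 30 months (rounded down)
After reduction: 120 − 30 = 90 months
Less pre-trial detention credit: 90 months − 26 months = 64 months
Minimum 45 months: 64 months meets the minimum, no increase.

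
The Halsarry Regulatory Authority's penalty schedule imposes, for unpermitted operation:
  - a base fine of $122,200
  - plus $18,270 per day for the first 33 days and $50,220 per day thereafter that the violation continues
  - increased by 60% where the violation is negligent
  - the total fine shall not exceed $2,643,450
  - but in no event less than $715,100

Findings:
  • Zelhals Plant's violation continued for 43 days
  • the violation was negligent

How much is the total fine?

$1,963,696

First 33 days: 33 × $18,270 = $602,910
Remaining days: (43 − 33) × $50,220 = $502,200
Per-day component: $602,910 + $502,200 = $1,105,110
Base plus per-day: $122,200 + $1,105,110 = $1,227,310
Enhancement: 60% of $1,227,310 = $736,386
Enhanced fine: $1,227,310 + $736,386 = $1,963,696
Cap at $2,643,450: $1,963,696 is within the cap, no reduction.
Minimum $715,100: $1,963,696 meets the minimum, no increase.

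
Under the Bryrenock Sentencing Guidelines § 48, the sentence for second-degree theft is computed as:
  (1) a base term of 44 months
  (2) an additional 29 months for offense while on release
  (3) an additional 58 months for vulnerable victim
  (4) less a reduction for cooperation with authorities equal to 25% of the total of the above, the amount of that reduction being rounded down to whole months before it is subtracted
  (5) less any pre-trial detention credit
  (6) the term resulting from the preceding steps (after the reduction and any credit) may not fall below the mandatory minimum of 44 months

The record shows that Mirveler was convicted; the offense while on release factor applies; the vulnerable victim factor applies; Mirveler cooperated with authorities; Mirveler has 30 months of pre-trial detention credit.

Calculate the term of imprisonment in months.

Offense while on release enhancement: +29 months
Vulnerable victim enhancement: +58 months
Adjusted term: 44 months + 29 months + 58 months = 131 months
Cooperation with authorities reduction: 25% of 131 months = 32 months (rounded down)
After reduction: 131 − 32 = 99 months
Less pre-trial detention credit: 99 months − 30 months = 69 months
Minimum 44 months: 69 months meets the minimum, no increase.

69 months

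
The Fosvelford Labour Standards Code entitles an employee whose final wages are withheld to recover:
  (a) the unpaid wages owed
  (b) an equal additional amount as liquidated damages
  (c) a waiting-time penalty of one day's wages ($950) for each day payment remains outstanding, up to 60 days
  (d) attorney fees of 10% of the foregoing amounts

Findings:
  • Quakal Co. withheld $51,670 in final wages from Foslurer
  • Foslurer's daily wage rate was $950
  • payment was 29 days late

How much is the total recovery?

Total award: $143,979

Liquidated damages (equal amount): $51,670
Penalty days: min(29, 60) = 29
Waiting-time penalty: 29 × $950 = $27,550
Subtotal: $51,670 + $51,670 + $27,550 = $130,890
Attorney fees: 10% of $130,890 = $13,089
Total award: $130,890 + $13,089 = $143,979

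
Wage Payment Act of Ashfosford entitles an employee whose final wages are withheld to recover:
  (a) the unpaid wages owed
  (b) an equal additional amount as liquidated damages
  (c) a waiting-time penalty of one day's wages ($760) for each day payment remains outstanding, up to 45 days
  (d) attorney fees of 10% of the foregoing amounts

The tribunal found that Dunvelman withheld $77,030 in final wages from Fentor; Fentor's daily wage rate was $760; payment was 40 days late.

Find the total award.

Liquidated damages (equal amount): $77,030
Penalty days: min(40, 45) = 40
Waiting-time penalty: 40 × $760 = $30,400
Subtotal: $77,030 + $77,030 + $30,400 = $184,460
Attorney fees: 10% of $184,460 = $18,446
Total award: $184,460 + $18,446 = $202,906

$202,906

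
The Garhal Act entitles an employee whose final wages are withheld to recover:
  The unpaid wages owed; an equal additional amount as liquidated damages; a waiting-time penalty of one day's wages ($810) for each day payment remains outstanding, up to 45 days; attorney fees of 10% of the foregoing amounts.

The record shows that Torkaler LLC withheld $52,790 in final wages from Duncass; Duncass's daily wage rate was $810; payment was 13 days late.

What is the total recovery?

Liquidated damages (equal amount): $52,790
Penalty days: min(13, 45) = 13
Waiting-time penalty: 13 × $810 = $10,530
Subtotal: $52,790 + $52,790 + $10,530 = $116,110
Attorney fees: 10% of $116,110 = $11,611
Total award: $116,110 + $11,611 = $127,721

$127,721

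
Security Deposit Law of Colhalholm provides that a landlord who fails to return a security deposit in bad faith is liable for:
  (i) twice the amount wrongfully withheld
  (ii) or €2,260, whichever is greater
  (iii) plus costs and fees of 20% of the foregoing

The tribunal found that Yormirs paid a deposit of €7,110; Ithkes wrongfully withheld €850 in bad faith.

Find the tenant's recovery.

€2,712

Doubled: 2 × €850 = €1,700
Minimum €2,260: €1,700 is below the minimum → €2,260
Costs and fees: 20% of €2,260 = €452
Total recovery: €2,260 + €452 = €2,712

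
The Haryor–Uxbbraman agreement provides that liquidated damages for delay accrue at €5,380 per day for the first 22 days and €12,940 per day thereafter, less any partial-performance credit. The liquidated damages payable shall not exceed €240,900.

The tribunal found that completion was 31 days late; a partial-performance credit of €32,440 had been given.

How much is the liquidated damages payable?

€202,380

First 22 days: 22 × €5,380 = €118,360
Remaining days: (31 − 22) × €12,940 = €116,460
Accrued per-day damages: €118,360 + €116,460 = €234,820
Less partial-performance credit: €234,820 − €32,440 = €202,380
Cap at €240,900: €202,380 is within the cap, no reduction.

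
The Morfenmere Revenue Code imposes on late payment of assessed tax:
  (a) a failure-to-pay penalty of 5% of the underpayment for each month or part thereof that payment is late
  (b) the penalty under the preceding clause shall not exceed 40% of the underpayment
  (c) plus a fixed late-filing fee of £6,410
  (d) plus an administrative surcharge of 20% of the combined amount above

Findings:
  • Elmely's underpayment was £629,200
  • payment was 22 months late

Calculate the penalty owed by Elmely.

Accrued rate: 5% × 22 = 110%, capped at 40% → 40%
Failure-to-pay penalty: 40% of £629,200 = £251,680
Penalty before surcharge: £251,680 + £6,410 = £258,090
Administrative surcharge: 20% of £258,090 = £51,618
Total penalty: £258,090 + £51,618 = £309,708

£309,708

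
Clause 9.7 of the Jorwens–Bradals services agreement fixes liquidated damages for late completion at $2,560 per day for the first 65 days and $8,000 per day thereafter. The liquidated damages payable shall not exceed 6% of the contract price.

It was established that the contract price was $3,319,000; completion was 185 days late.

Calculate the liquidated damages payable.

First 65 days: 65 × $2,560 = $166,400
Remaining days: (185 − 65) × $8,000 = $960,000
Accrued per-day damages: $166,400 + $960,000 = $1,126,400
Cap: 6% of $3,319,000 = $199,140
Cap at $199,140: $1,126,400 exceeds the cap → $199,140

$199,140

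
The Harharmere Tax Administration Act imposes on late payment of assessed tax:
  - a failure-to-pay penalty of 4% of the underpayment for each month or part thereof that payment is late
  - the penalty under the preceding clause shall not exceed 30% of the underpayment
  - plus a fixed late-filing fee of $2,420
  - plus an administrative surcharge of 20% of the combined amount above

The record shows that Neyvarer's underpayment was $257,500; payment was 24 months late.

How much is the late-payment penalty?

Accrued rate: 4% × 24 = 96%, capped at 30% → 30%
Failure-to-pay penalty: 30% of $257,500 = $77,250
Penalty before surcharge: $77,250 + $2,420 = $79,670
Administrative surcharge: 20% of $79,670 = $15,934
Total penalty: $79,670 + $15,934 = $95,604

Penalty: $95,604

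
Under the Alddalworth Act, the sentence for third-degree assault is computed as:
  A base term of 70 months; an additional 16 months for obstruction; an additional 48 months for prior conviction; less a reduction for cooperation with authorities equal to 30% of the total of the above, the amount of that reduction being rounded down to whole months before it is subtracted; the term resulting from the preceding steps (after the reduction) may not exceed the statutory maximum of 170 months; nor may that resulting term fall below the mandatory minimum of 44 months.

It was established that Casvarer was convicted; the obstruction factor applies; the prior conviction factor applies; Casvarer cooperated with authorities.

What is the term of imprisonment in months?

94 months

Obstruction enhancement: +16 months
Prior conviction enhancement: +48 months
Adjusted term: 70 months + 16 months + 48 months = 134 months
Cooperation with authorities reduction: 30% of 134 months = 40 months (rounded down)
After reduction: 134 − 40 = 94 months
Cap at 170 months: 94 months is within the cap, no reduction.
Minimum 44 months: 94 months meets the minimum, no increase.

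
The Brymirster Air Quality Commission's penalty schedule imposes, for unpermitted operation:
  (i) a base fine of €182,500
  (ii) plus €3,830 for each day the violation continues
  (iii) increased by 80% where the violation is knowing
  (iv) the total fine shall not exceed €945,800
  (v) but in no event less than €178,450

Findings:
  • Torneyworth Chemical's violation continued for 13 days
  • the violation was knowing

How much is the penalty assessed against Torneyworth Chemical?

Civil penalty: €418,122

Per-day component: 13 × €3,830 = €49,790
Base plus per-day: €182,500 + €49,790 = €232,290
Enhancement: 80% of €232,290 = €185,832
Enhanced fine: €232,290 + €185,832 = €418,122
Cap at €945,800: €418,122 is within the cap, no reduction.
Minimum €178,450: €418,122 meets the minimum, no increase.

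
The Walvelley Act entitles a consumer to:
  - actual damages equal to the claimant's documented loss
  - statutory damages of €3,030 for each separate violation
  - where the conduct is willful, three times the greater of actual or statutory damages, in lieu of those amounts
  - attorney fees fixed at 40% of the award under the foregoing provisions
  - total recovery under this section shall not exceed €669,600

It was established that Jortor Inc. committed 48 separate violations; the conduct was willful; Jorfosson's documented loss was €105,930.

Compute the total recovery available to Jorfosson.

Total recovery: €610,848

Statutory damages: 48 × €3,030 = €145,440
Greater of actual damages (€105,930) or statutory damages (€145,440): €145,440
Trebled: 3 × €145,440 = €436,320
Attorney fees: 40% of €436,320 = €174,528
Total before cap: €436,320 + €174,528 = €610,848
Cap at €669,600: €610,848 is within the cap, no reduction.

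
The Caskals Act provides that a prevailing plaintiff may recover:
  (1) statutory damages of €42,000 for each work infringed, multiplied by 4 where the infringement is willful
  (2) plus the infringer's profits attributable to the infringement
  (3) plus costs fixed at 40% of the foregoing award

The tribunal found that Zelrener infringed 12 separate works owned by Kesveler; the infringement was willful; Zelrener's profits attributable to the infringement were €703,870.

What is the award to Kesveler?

Statutory damages: 12 × €42,000 = €504,000
Multiplied by 4: 4 × €504,000 = €2,016,000
Combined award: €2,016,000 + €703,870 = €2,719,870
Costs: 40% of €2,719,870 = €1,087,948
Award plus costs: €2,719,870 + €1,087,948 = €3,807,818

€3,807,818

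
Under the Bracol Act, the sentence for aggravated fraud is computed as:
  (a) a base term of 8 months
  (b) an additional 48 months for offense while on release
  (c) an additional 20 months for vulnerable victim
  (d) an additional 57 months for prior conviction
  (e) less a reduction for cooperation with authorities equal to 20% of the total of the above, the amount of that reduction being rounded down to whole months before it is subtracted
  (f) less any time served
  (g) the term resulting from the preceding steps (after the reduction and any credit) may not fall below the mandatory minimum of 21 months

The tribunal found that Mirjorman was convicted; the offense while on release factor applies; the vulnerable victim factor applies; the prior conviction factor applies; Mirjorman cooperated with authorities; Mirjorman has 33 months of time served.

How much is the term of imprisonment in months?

Sentence: 74 months

Offense while on release enhancement: +48 months
Vulnerable victim enhancement: +20 months
Prior conviction enhancement: +57 months
Adjusted term: 8 months + 48 months + 20 months + 57 months = 133 months
Cooperation with authorities reduction: 20% of 133 months = 26 months (rounded down)
After reduction: 133 − 26 = 107 months
Less time served: 107 months − 33 months = 74 months
Minimum 21 months: 74 months meets the minimum, no increase.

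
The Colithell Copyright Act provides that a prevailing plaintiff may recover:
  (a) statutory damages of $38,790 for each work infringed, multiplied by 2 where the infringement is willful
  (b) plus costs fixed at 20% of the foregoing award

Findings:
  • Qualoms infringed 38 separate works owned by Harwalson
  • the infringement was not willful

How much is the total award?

$1,768,824

Statutory damages: 38 × $38,790 = $1,474,020
Infringement not willful: no ×2 enhancement.
Costs: 20% of $1,474,020 = $294,804
Award plus costs: $1,474,020 + $294,804 = $1,768,824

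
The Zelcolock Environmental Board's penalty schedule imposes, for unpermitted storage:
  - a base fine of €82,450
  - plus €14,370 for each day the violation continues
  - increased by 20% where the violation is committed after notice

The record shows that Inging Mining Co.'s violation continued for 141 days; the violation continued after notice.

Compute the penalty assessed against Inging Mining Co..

€2,530,344

Per-day component: 141 × €14,370 = €2,026,170
Base plus per-day: €82,450 + €2,026,170 = €2,108,620
Enhancement: 20% of €2,108,620 = €421,724
Enhanced fine: €2,108,620 + €421,724 = €2,530,344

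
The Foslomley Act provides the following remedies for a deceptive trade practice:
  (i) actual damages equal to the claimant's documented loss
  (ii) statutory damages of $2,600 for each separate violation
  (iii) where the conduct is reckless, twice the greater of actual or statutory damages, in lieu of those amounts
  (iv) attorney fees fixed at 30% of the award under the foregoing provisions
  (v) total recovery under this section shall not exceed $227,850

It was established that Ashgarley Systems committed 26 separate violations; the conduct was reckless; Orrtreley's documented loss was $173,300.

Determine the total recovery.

Total recovery: $227,850

Statutory damages: 26 × $2,600 = $67,600
Greater of actual damages ($173,300) or statutory damages ($67,600): $173,300
Doubled: 2 × $173,300 = $346,600
Attorney fees: 30% of $346,600 = $103,980
Total before cap: $346,600 + $103,980 = $450,580
Cap at $227,850: $450,580 exceeds the cap → $227,850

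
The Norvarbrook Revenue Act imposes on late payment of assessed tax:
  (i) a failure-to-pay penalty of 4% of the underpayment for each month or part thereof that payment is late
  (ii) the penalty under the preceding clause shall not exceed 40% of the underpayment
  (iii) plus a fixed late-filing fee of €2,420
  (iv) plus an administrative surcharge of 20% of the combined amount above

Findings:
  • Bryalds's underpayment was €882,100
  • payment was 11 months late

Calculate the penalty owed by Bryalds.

€426,312

Accrued rate: 4% × 11 = 44%, capped at 40% → 40%
Failure-to-pay penalty: 40% of €882,100 = €352,840
Penalty before surcharge: €352,840 + €2,420 = €355,260
Administrative surcharge: 20% of €355,260 = €71,052
Total penalty: €355,260 + €71,052 = €426,312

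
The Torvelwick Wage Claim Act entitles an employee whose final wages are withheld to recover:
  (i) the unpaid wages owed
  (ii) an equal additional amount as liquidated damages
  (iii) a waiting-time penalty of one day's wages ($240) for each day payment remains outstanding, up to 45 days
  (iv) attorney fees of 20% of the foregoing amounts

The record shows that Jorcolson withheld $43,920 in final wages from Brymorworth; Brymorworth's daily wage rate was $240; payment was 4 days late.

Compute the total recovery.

Liquidated damages (equal amount): $43,920
Penalty days: min(4, 45) = 4
Waiting-time penalty: 4 × $240 = $960
Subtotal: $43,920 + $43,920 + $960 = $88,800
Attorney fees: 20% of $88,800 = $17,760
Total award: $88,800 + $17,760 = $106,560

$106,560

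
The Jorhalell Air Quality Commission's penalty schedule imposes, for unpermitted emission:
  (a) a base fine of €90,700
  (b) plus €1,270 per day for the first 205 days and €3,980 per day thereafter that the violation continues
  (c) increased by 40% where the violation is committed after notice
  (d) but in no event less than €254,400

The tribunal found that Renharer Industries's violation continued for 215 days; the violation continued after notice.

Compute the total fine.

€547,190

First 205 days: 205 × €1,270 = €260,350
Remaining days: (215 − 205) × €3,980 = €39,800
Per-day component: €260,350 + €39,800 = €300,150
Base plus per-day: €90,700 + €300,150 = €390,850
Enhancement: 40% of €390,850 = €156,340
Enhanced fine: €390,850 + €156,340 = €547,190
Minimum €254,400: €547,190 meets the minimum, no increase.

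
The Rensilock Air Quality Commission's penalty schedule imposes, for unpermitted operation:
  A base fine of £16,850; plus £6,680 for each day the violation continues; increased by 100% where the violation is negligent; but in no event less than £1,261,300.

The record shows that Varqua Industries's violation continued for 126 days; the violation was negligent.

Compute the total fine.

Per-day component: 126 × £6,680 = £841,680
Base plus per-day: £16,850 + £841,680 = £858,530
Enhancement: 100% of £858,530 = £858,530
Enhanced fine: £858,530 + £858,530 = £1,717,060
Minimum £1,261,300: £1,717,060 meets the minimum, no increase.

£1,717,060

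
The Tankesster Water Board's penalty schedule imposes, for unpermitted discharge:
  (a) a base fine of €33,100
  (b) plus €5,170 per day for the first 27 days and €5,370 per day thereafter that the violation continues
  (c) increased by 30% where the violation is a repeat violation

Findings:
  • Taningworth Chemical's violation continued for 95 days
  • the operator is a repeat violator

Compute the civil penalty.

€699,205

First 27 days: 27 × €5,170 = €139,590
Remaining days: (95 − 27) × €5,370 = €365,160
Per-day component: €139,590 + €365,160 = €504,750
Base plus per-day: €33,100 + €504,750 = €537,850
Enhancement: 30% of €537,850 = €161,355
Enhanced fine: €537,850 + €161,355 = €699,205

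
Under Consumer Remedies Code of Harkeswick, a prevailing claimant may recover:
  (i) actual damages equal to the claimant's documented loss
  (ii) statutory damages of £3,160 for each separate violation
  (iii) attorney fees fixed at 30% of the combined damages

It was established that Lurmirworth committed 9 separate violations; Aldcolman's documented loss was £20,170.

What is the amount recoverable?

£63,193

Statutory damages: 9 × £3,160 = £28,440
Combined damages: £20,170 + £28,440 = £48,610
Attorney fees: 30% of £48,610 = £14,583
Total recovery: £48,610 + £14,583 = £63,193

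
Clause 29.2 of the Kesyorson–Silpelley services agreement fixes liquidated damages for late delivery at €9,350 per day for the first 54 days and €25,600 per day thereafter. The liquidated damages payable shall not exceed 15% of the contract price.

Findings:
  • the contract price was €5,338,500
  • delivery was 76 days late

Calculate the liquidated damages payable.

First 54 days: 54 × €9,350 = €504,900
Remaining days: (76 − 54) × €25,600 = €563,200
Accrued per-day damages: €504,900 + €563,200 = €1,068,100
Cap: 15% of €5,338,500 = €800,775
Cap at €800,775: €1,068,100 exceeds the cap → €800,775

€800,775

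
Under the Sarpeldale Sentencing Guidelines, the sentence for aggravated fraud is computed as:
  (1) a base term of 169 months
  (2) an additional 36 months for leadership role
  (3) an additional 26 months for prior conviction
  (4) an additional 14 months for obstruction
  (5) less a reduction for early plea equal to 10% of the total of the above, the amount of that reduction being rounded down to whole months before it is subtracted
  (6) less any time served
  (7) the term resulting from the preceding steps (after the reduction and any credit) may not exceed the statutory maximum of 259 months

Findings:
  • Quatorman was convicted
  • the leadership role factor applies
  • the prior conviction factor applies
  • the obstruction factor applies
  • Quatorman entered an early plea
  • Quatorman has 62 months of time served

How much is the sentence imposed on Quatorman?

Leadership role enhancement: +36 months
Prior conviction enhancement: +26 months
Obstruction enhancement: +14 months
Adjusted term: 169 months + 36 months + 26 months + 14 months = 245 months
Early plea reduction: 10% of 245 months = 24 months (rounded down)
After reduction: 245 − 24 = 221 months
Less time served: 221 months − 62 months = 159 months
Cap at 259 months: 159 months is within the cap, no reduction.

159 months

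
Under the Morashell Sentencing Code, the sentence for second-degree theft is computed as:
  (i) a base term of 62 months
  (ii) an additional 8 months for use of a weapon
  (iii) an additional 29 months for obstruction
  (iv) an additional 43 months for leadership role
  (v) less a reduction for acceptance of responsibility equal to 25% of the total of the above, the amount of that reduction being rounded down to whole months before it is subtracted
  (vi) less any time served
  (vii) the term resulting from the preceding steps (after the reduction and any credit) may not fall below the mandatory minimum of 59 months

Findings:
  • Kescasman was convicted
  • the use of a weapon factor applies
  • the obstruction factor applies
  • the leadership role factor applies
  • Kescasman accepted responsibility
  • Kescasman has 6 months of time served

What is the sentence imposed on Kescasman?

Use of a weapon enhancement: +8 months
Obstruction enhancement: +29 months
Leadership role enhancement: +43 months
Adjusted term: 62 months + 8 months + 29 months + 43 months = 142 months
Acceptance of responsibility reduction: 25% of 142 months = 35 months (rounded down)
After reduction: 142 − 35 = 107 months
Less time served: 107 months − 6 months = 101 months
Minimum 59 months: 101 months meets the minimum, no increase.

101 months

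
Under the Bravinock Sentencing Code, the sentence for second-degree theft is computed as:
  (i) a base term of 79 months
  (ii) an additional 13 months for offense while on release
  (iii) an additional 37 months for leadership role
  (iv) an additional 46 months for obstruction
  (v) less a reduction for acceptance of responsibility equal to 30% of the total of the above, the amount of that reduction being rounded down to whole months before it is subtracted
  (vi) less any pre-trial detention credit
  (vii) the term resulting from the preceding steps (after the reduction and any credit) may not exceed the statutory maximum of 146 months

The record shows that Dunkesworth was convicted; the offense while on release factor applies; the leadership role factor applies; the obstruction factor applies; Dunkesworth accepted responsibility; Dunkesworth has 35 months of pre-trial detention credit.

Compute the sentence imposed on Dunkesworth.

Offense while on release enhancement: +13 months
Leadership role enhancement: +37 months
Obstruction enhancement: +46 months
Adjusted term: 79 months + 13 months + 37 months + 46 months = 175 months
Acceptance of responsibility reduction: 30% of 175 months = 52 months (rounded down)
After reduction: 175 − 52 = 123 months
Less pre-trial detention credit: 123 months − 35 months = 88 months
Cap at 146 months: 88 months is within the cap, no reduction.

88 months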